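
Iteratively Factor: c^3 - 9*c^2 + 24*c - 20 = (c - 2)*(c^2 - 7*c + 10) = (c - 2)^2*(c - 5)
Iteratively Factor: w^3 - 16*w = (w - 4)*(w^2 + 4*w) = w*(w - 4)*(w + 4)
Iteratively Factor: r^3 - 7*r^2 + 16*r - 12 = (r - 2)*(r^2 - 5*r + 6) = (r - 2)^2*(r - 3)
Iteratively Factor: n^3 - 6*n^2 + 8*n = (n)*(n^2 - 6*n + 8) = n*(n - 2)*(n - 4)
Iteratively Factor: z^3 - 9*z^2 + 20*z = (z)*(z^2 - 9*z + 20) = z*(z - 4)*(z - 5)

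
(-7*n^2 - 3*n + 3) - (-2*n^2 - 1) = -5*n^2 - 3*n + 4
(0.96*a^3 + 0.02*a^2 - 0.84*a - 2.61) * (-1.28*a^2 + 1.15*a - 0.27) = -1.2288*a^5 + 1.0784*a^4 + 0.839*a^3 + 2.3694*a^2 - 2.7747*a + 0.7047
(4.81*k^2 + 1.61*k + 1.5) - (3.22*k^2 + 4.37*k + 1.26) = 1.59*k^2 - 2.76*k + 0.24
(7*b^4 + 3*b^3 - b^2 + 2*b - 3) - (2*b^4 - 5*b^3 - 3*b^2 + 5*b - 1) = 5*b^4 + 8*b^3 + 2*b^2 - 3*b - 2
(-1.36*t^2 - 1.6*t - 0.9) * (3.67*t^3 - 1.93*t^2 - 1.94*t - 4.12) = -4.9912*t^5 - 3.2472*t^4 + 2.4234*t^3 + 10.4442*t^2 + 8.338*t + 3.708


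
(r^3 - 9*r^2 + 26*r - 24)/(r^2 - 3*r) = r - 6 + 8/r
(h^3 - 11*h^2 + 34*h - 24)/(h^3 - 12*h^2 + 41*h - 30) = (h - 4)/(h - 5)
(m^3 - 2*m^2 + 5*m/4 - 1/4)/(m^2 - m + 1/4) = m - 1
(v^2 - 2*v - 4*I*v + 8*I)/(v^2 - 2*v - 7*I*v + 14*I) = (v - 4*I)/(v - 7*I)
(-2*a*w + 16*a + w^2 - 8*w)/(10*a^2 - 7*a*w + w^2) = (w - 8)/(-5*a + w)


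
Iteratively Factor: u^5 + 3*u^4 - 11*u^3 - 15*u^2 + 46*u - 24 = (u - 1)*(u^4 + 4*u^3 - 7*u^2 - 22*u + 24) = (u - 1)*(u + 4)*(u^3 - 7*u + 6) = (u - 1)^2*(u + 4)*(u^2 + u - 6) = (u - 2)*(u - 1)^2*(u + 4)*(u + 3)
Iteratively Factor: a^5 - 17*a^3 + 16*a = (a - 1)*(a^4 + a^3 - 16*a^2 - 16*a) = (a - 1)*(a + 4)*(a^3 - 3*a^2 - 4*a) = a*(a - 1)*(a + 4)*(a^2 - 3*a - 4) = a*(a - 1)*(a + 1)*(a + 4)*(a - 4)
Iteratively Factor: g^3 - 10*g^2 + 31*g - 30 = (g - 2)*(g^2 - 8*g + 15) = (g - 3)*(g - 2)*(g - 5)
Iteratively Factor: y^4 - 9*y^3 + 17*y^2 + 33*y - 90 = (y + 2)*(y^3 - 11*y^2 + 39*y - 45) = (y - 3)*(y + 2)*(y^2 - 8*y + 15) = (y - 3)^2*(y + 2)*(y - 5)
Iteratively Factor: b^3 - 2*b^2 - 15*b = (b + 3)*(b^2 - 5*b) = b*(b + 3)*(b - 5)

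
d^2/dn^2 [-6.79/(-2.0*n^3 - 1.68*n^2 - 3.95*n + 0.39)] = (-(81.48*n + 22.8144)*(2.0*n^3 + 1.68*n^2 + 3.95*n - 0.39) + 6.79*(6.0*n^2 + 3.36*n + 3.95)*(12.0*n^2 + 6.72*n + 7.9))/(2.0*n^3 + 1.68*n^2 + 3.95*n - 0.39)^3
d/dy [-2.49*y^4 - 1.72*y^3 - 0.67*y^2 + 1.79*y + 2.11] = -9.96*y^3 - 5.16*y^2 - 1.34*y + 1.79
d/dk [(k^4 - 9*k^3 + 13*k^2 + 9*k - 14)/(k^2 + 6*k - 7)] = (2*k^3 + 13*k^2 - 112*k + 21)/(k^2 + 14*k + 49)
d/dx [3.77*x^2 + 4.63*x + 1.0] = 7.54*x + 4.63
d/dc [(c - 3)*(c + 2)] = 2*c - 1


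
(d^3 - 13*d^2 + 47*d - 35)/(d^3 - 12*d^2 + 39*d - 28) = (d - 5)/(d - 4)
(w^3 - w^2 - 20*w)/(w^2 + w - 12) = w*(w - 5)/(w - 3)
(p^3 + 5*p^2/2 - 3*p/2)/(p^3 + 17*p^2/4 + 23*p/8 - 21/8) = 4*p/(4*p + 7)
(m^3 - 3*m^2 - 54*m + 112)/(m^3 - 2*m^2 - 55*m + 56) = (m - 2)/(m - 1)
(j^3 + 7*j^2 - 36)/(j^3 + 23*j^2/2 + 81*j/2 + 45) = 2*(j - 2)/(2*j + 5)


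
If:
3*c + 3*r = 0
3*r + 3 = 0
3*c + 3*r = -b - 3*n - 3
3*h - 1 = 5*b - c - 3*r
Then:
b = -3*n - 3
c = 1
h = -5*n - 4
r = -1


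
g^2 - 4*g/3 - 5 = (g - 3)*(g + 5/3)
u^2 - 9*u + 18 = (u - 6)*(u - 3)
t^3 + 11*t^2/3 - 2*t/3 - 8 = (t - 4/3)*(t + 2)*(t + 3)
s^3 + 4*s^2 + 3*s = s*(s + 1)*(s + 3)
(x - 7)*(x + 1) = x^2 - 6*x - 7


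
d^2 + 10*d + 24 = (d + 4)*(d + 6)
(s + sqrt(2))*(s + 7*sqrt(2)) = s^2 + 8*sqrt(2)*s + 14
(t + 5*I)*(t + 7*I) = t^2 + 12*I*t - 35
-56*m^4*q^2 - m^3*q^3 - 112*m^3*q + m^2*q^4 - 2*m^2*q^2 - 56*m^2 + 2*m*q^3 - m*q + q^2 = (-8*m + q)*(7*m + q)*(m*q + 1)^2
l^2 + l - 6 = (l - 2)*(l + 3)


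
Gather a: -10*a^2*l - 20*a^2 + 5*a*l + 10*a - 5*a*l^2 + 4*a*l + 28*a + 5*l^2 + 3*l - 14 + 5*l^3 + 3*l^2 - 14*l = a^2*(-10*l - 20) + a*(-5*l^2 + 9*l + 38) + 5*l^3 + 8*l^2 - 11*l - 14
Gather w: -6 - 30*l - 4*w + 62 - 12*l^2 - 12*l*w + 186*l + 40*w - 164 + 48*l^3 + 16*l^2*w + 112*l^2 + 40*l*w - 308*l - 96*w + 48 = 48*l^3 + 100*l^2 - 152*l + w*(16*l^2 + 28*l - 60) - 60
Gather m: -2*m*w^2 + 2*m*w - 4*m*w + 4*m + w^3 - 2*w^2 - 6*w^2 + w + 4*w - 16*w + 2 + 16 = m*(-2*w^2 - 2*w + 4) + w^3 - 8*w^2 - 11*w + 18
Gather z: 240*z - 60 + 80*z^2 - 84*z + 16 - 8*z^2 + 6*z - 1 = 72*z^2 + 162*z - 45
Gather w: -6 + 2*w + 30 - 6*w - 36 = -4*w - 12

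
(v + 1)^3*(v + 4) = v^4 + 7*v^3 + 15*v^2 + 13*v + 4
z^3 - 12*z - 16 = (z - 4)*(z + 2)^2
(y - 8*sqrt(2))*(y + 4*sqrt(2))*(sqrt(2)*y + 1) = sqrt(2)*y^3 - 7*y^2 - 68*sqrt(2)*y - 64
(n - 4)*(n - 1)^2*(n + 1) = n^4 - 5*n^3 + 3*n^2 + 5*n - 4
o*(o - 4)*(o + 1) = o^3 - 3*o^2 - 4*o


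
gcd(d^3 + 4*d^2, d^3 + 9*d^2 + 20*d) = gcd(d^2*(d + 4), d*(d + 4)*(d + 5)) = d^2 + 4*d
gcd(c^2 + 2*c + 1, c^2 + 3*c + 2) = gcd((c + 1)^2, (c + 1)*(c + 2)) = c + 1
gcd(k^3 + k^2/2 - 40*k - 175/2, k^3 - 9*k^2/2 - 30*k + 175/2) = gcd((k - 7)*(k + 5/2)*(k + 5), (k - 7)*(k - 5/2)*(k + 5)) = k^2 - 2*k - 35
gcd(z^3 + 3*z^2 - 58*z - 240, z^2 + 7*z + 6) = z + 6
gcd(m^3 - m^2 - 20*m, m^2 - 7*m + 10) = m - 5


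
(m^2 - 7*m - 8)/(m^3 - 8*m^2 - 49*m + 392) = (m + 1)/(m^2 - 49)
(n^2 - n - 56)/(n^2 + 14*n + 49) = (n - 8)/(n + 7)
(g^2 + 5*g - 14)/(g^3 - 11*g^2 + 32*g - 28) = (g + 7)/(g^2 - 9*g + 14)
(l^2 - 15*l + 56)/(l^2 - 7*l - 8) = (l - 7)/(l + 1)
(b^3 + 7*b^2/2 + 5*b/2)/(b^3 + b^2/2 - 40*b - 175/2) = b*(b + 1)/(b^2 - 2*b - 35)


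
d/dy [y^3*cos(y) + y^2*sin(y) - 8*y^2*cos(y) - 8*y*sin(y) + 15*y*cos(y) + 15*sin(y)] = -y^3*sin(y) + 8*y^2*sin(y) + 4*y^2*cos(y) - 13*y*sin(y) - 24*y*cos(y) - 8*sin(y) + 30*cos(y)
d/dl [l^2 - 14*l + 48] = 2*l - 14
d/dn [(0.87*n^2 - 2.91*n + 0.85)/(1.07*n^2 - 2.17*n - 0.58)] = (1.2258*n^2 - 2.8282*n + 3.5323)/(1.1449*n^4 - 4.6438*n^3 + 3.4677*n^2 + 2.5172*n + 0.3364)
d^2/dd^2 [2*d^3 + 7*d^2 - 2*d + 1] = 12*d + 14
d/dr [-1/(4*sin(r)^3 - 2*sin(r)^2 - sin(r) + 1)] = (12*sin(r)^2 - 4*sin(r) - 1)*cos(r)/(2*sin(r) - sin(3*r) + cos(2*r))^2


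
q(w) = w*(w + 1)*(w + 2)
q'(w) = w*(w + 1) + w*(w + 2) + (w + 1)*(w + 2)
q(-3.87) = -20.77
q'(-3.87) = 23.71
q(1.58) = 14.59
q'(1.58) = 18.97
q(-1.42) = 0.35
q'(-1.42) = -0.47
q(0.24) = 0.67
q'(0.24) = 3.61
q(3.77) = 103.76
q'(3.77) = 67.26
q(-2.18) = -0.46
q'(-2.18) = 3.18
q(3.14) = 66.82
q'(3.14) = 50.42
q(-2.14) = -0.34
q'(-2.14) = 2.90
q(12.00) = 2184.00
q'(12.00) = 506.00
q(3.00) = 60.00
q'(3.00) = 47.00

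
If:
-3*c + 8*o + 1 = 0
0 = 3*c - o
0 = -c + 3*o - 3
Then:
No Solution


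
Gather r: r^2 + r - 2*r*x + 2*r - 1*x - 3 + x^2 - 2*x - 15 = r^2 + r*(3 - 2*x) + x^2 - 3*x - 18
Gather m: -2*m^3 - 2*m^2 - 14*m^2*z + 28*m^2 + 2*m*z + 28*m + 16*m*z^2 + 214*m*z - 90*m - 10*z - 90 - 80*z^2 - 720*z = -2*m^3 + m^2*(26 - 14*z) + m*(16*z^2 + 216*z - 62) - 80*z^2 - 730*z - 90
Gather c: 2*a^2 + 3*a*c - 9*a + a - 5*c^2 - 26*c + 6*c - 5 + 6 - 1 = 2*a^2 - 8*a - 5*c^2 + c*(3*a - 20)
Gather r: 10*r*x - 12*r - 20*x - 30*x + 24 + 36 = r*(10*x - 12) - 50*x + 60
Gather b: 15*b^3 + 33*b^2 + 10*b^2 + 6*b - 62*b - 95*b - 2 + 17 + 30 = 15*b^3 + 43*b^2 - 151*b + 45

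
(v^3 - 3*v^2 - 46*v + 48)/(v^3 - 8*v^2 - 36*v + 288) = (v - 1)/(v - 6)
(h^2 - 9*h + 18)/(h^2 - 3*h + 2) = (h^2 - 9*h + 18)/(h^2 - 3*h + 2)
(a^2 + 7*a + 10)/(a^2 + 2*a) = (a + 5)/a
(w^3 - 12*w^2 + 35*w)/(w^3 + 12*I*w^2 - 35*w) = (w^2 - 12*w + 35)/(w^2 + 12*I*w - 35)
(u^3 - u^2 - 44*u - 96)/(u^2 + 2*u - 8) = (u^2 - 5*u - 24)/(u - 2)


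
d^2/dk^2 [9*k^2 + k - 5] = 18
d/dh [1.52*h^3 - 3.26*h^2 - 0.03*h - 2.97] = 4.56*h^2 - 6.52*h - 0.03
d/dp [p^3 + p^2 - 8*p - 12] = 3*p^2 + 2*p - 8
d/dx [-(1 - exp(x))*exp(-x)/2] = exp(-x)/2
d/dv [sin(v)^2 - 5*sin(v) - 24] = (2*sin(v) - 5)*cos(v)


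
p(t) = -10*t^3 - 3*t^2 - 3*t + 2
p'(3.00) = -291.00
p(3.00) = -304.00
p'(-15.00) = -6663.00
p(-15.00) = 33122.00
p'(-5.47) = -867.81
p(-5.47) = 1565.32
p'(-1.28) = -44.47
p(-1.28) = 21.90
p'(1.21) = -54.18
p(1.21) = -23.74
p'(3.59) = -411.18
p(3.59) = -510.12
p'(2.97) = -285.45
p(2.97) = -295.35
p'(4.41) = -612.90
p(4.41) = -927.24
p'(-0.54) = -8.51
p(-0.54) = 4.32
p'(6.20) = -1193.40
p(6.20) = -2515.20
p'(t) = -30*t^2 - 6*t - 3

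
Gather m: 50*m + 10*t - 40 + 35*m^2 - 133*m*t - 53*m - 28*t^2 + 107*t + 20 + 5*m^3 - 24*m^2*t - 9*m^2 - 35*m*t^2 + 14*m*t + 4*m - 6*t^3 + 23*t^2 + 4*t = 5*m^3 + m^2*(26 - 24*t) + m*(-35*t^2 - 119*t + 1) - 6*t^3 - 5*t^2 + 121*t - 20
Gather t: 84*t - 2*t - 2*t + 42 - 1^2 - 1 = 80*t + 40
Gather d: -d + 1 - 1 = -d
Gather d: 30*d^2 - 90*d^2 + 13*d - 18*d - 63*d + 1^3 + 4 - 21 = -60*d^2 - 68*d - 16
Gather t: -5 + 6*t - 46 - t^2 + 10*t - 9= -t^2 + 16*t - 60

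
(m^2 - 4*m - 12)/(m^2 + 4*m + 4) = (m - 6)/(m + 2)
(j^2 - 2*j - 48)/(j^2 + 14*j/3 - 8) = 3*(j - 8)/(3*j - 4)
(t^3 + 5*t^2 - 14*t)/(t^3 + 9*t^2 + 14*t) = (t - 2)/(t + 2)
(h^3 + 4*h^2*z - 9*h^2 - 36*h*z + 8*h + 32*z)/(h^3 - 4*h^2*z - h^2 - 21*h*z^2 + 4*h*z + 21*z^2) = (-h^2 - 4*h*z + 8*h + 32*z)/(-h^2 + 4*h*z + 21*z^2)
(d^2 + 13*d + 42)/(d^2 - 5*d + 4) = (d^2 + 13*d + 42)/(d^2 - 5*d + 4)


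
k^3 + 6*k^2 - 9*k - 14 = (k - 2)*(k + 1)*(k + 7)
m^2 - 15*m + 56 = (m - 8)*(m - 7)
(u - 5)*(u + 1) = u^2 - 4*u - 5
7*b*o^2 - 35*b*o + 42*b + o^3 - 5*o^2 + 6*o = (7*b + o)*(o - 3)*(o - 2)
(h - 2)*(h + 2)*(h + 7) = h^3 + 7*h^2 - 4*h - 28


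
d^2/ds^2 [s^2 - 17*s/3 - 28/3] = 2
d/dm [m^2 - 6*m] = 2*m - 6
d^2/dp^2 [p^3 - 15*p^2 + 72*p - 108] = 6*p - 30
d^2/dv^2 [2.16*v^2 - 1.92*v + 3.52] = 4.32000000000000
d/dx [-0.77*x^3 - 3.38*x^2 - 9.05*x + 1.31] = -2.31*x^2 - 6.76*x - 9.05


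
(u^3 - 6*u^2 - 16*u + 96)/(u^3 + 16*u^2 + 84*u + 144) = (u^2 - 10*u + 24)/(u^2 + 12*u + 36)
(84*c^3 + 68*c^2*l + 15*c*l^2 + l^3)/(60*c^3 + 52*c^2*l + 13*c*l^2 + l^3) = (7*c + l)/(5*c + l)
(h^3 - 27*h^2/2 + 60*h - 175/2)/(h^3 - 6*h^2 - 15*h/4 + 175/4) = 2*(h - 5)/(2*h + 5)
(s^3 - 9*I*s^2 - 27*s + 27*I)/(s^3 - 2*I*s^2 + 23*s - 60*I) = (s^2 - 6*I*s - 9)/(s^2 + I*s + 20)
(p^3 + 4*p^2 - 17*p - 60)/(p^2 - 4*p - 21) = (p^2 + p - 20)/(p - 7)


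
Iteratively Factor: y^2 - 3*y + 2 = (y - 2)*(y - 1)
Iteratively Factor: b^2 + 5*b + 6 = (b + 2)*(b + 3)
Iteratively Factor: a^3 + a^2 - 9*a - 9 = (a - 3)*(a^2 + 4*a + 3) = (a - 3)*(a + 1)*(a + 3)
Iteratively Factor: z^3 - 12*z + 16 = (z - 2)*(z^2 + 2*z - 8) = (z - 2)*(z + 4)*(z - 2)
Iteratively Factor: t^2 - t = (t - 1)*(t)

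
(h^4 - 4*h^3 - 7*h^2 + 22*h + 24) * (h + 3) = h^5 - h^4 - 19*h^3 + h^2 + 90*h + 72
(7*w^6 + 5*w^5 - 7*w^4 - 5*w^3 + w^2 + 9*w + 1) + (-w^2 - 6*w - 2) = 7*w^6 + 5*w^5 - 7*w^4 - 5*w^3 + 3*w - 1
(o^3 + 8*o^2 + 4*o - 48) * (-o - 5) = -o^4 - 13*o^3 - 44*o^2 + 28*o + 240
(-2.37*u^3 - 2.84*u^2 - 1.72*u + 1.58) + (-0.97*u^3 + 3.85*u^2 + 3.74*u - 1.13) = -3.34*u^3 + 1.01*u^2 + 2.02*u + 0.45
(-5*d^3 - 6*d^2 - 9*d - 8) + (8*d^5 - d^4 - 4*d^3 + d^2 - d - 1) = 8*d^5 - d^4 - 9*d^3 - 5*d^2 - 10*d - 9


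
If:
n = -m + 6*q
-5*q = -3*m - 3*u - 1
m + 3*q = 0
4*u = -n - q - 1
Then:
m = -3/86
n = 9/86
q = 1/86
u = -12/43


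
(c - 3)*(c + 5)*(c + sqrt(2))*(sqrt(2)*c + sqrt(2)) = sqrt(2)*c^4 + 2*c^3 + 3*sqrt(2)*c^3 - 13*sqrt(2)*c^2 + 6*c^2 - 26*c - 15*sqrt(2)*c - 30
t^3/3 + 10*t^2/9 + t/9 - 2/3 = (t/3 + 1)*(t - 2/3)*(t + 1)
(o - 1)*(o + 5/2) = o^2 + 3*o/2 - 5/2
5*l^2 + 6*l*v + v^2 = (l + v)*(5*l + v)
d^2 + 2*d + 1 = (d + 1)^2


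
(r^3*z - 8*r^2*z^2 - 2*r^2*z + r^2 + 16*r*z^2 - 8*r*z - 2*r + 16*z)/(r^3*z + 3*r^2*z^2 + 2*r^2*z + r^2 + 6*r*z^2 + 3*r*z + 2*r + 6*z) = (r^2 - 8*r*z - 2*r + 16*z)/(r^2 + 3*r*z + 2*r + 6*z)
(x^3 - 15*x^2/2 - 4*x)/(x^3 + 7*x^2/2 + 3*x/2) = (x - 8)/(x + 3)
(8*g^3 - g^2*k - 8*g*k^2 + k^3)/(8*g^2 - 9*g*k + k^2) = g + k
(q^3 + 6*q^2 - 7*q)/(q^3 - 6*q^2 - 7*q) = (-q^2 - 6*q + 7)/(-q^2 + 6*q + 7)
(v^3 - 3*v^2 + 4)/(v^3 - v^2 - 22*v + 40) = (v^2 - v - 2)/(v^2 + v - 20)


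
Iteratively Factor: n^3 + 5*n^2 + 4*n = (n + 1)*(n^2 + 4*n) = n*(n + 1)*(n + 4)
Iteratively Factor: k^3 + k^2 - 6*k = (k - 2)*(k^2 + 3*k) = (k - 2)*(k + 3)*(k)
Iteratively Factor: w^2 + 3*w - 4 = (w + 4)*(w - 1)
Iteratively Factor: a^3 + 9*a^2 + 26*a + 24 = (a + 3)*(a^2 + 6*a + 8) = (a + 2)*(a + 3)*(a + 4)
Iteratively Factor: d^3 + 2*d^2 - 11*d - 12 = (d + 4)*(d^2 - 2*d - 3) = (d + 1)*(d + 4)*(d - 3)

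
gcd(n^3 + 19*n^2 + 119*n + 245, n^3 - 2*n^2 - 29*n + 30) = n + 5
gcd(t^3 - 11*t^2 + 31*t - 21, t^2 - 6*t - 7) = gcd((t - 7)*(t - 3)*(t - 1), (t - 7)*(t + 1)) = t - 7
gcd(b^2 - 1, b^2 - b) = b - 1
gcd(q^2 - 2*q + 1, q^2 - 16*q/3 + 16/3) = 1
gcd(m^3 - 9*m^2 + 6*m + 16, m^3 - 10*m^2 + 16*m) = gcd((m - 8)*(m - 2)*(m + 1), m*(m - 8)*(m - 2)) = m^2 - 10*m + 16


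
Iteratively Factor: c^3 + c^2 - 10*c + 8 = (c + 4)*(c^2 - 3*c + 2) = (c - 1)*(c + 4)*(c - 2)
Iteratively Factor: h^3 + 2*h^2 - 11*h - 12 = (h - 3)*(h^2 + 5*h + 4) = (h - 3)*(h + 4)*(h + 1)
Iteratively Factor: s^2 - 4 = (s - 2)*(s + 2)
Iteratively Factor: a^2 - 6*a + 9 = (a - 3)*(a - 3)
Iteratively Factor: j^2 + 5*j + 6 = (j + 2)*(j + 3)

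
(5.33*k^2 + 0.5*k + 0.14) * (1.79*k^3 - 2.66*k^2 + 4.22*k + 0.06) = 9.5407*k^5 - 13.2828*k^4 + 21.4132*k^3 + 2.0574*k^2 + 0.6208*k + 0.0084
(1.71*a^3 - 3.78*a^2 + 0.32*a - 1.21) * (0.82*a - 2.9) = 1.4022*a^4 - 8.0586*a^3 + 11.2244*a^2 - 1.9202*a + 3.509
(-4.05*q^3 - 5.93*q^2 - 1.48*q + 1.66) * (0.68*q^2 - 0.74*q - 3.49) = -2.754*q^5 - 1.0354*q^4 + 17.5163*q^3 + 22.9197*q^2 + 3.9368*q - 5.7934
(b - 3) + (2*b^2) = 2*b^2 + b - 3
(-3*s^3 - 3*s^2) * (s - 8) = -3*s^4 + 21*s^3 + 24*s^2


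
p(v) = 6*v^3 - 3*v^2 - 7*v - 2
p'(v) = 18*v^2 - 6*v - 7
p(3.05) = 118.98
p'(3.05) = 142.14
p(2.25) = 35.41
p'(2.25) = 70.62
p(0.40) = -4.90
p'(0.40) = -6.52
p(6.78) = 1682.63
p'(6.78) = 779.75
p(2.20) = 31.97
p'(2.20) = 66.92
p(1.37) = -1.79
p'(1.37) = 18.56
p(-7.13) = -2279.40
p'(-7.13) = 950.84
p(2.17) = 29.99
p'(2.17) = 64.74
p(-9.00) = -4556.00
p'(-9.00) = 1505.00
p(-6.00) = -1364.00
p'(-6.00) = 677.00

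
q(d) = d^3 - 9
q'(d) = 3*d^2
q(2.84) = 13.91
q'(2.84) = 24.20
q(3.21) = 24.08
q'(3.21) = 30.91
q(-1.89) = -15.75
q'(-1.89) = 10.72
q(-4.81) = -120.28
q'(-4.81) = 69.41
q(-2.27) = -20.70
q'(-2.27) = 15.46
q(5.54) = 161.03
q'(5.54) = 92.07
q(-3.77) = -62.58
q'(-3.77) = 42.64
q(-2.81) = -31.19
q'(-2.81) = 23.69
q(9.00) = 720.00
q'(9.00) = 243.00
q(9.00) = 720.00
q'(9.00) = 243.00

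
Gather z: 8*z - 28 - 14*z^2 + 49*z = -14*z^2 + 57*z - 28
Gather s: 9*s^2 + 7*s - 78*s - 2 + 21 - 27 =9*s^2 - 71*s - 8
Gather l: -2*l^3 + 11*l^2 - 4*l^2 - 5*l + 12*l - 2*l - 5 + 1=-2*l^3 + 7*l^2 + 5*l - 4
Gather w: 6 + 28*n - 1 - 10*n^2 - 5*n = -10*n^2 + 23*n + 5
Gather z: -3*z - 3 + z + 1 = -2*z - 2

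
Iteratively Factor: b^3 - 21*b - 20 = (b - 5)*(b^2 + 5*b + 4) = (b - 5)*(b + 4)*(b + 1)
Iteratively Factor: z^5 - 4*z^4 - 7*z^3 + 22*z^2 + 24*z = (z - 3)*(z^4 - z^3 - 10*z^2 - 8*z) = (z - 3)*(z + 1)*(z^3 - 2*z^2 - 8*z) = (z - 3)*(z + 1)*(z + 2)*(z^2 - 4*z) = z*(z - 3)*(z + 1)*(z + 2)*(z - 4)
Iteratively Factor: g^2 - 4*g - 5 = (g + 1)*(g - 5)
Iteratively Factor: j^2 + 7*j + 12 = (j + 3)*(j + 4)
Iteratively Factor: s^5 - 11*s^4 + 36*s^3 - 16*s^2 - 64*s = (s + 1)*(s^4 - 12*s^3 + 48*s^2 - 64*s) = (s - 4)*(s + 1)*(s^3 - 8*s^2 + 16*s) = (s - 4)^2*(s + 1)*(s^2 - 4*s) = s*(s - 4)^2*(s + 1)*(s - 4)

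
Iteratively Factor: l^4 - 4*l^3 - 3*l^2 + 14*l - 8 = (l - 1)*(l^3 - 3*l^2 - 6*l + 8) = (l - 1)*(l + 2)*(l^2 - 5*l + 4) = (l - 4)*(l - 1)*(l + 2)*(l - 1)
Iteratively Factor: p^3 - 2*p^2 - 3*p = (p + 1)*(p^2 - 3*p) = p*(p + 1)*(p - 3)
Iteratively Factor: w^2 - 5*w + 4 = (w - 4)*(w - 1)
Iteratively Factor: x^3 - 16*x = (x - 4)*(x^2 + 4*x) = (x - 4)*(x + 4)*(x)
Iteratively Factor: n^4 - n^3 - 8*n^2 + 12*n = (n - 2)*(n^3 + n^2 - 6*n) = (n - 2)^2*(n^2 + 3*n) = n*(n - 2)^2*(n + 3)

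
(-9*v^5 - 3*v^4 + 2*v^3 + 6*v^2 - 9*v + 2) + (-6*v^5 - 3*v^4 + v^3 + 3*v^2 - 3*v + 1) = -15*v^5 - 6*v^4 + 3*v^3 + 9*v^2 - 12*v + 3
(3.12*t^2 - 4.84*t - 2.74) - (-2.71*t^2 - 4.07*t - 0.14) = 5.83*t^2 - 0.77*t - 2.6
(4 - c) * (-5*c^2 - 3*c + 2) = 5*c^3 - 17*c^2 - 14*c + 8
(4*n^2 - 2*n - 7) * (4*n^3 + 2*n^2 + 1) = 16*n^5 - 32*n^3 - 10*n^2 - 2*n - 7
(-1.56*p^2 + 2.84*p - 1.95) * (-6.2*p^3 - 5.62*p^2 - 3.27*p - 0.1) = 9.672*p^5 - 8.8408*p^4 + 1.2304*p^3 + 1.8282*p^2 + 6.0925*p + 0.195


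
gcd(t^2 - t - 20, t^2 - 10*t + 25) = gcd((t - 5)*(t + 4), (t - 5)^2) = t - 5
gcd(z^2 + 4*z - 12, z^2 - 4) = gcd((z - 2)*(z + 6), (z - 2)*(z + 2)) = z - 2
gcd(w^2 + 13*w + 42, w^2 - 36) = w + 6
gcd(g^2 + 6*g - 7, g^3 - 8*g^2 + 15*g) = 1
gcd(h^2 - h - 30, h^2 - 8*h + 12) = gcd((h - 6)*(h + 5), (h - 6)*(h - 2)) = h - 6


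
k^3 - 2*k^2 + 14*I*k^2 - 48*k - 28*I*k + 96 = (k - 2)*(k + 6*I)*(k + 8*I)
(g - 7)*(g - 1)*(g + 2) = g^3 - 6*g^2 - 9*g + 14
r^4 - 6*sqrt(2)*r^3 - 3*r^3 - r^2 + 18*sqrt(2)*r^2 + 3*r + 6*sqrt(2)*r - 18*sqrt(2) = (r - 3)*(r - 1)*(r + 1)*(r - 6*sqrt(2))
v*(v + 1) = v^2 + v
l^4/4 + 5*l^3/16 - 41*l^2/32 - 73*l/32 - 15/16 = (l/4 + 1/2)*(l - 5/2)*(l + 3/4)*(l + 1)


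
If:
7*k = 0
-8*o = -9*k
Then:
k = 0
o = 0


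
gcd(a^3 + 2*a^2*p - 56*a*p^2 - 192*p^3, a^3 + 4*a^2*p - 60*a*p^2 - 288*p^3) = -a^2 + 2*a*p + 48*p^2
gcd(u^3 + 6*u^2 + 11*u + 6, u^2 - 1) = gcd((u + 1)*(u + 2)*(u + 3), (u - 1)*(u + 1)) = u + 1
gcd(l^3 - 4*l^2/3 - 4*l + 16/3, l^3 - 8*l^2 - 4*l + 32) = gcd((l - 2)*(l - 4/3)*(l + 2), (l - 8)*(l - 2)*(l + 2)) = l^2 - 4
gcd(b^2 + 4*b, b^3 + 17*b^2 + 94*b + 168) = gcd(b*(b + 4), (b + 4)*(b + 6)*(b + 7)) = b + 4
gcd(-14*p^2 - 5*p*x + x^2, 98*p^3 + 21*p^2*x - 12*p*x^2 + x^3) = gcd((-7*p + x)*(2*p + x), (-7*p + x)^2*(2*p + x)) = -14*p^2 - 5*p*x + x^2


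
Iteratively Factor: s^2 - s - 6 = (s - 3)*(s + 2)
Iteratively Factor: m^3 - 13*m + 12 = (m - 3)*(m^2 + 3*m - 4) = (m - 3)*(m + 4)*(m - 1)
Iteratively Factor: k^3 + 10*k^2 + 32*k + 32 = (k + 2)*(k^2 + 8*k + 16) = (k + 2)*(k + 4)*(k + 4)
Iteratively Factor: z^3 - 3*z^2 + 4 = (z - 2)*(z^2 - z - 2) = (z - 2)*(z + 1)*(z - 2)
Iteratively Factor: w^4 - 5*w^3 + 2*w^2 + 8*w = (w)*(w^3 - 5*w^2 + 2*w + 8) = w*(w - 4)*(w^2 - w - 2) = w*(w - 4)*(w - 2)*(w + 1)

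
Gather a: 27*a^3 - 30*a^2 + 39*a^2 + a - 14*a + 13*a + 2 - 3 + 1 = 27*a^3 + 9*a^2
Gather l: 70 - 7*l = 70 - 7*l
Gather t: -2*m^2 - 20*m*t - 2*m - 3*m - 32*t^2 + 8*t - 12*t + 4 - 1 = -2*m^2 - 5*m - 32*t^2 + t*(-20*m - 4) + 3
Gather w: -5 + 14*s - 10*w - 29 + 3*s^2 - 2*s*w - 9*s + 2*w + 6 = 3*s^2 + 5*s + w*(-2*s - 8) - 28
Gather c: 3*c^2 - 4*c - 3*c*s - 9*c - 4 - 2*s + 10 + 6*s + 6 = 3*c^2 + c*(-3*s - 13) + 4*s + 12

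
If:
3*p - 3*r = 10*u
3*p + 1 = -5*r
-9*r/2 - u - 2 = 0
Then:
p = 58/111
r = -19/37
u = 23/74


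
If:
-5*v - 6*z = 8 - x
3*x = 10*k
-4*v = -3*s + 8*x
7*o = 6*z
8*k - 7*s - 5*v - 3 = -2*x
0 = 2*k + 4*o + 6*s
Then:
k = 150/1067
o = -633/1067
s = 372/1067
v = -721/1067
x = 500/1067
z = -1477/2134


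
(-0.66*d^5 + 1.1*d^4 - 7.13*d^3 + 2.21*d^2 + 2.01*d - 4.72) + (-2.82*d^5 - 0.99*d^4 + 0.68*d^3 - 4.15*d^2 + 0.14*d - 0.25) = -3.48*d^5 + 0.11*d^4 - 6.45*d^3 - 1.94*d^2 + 2.15*d - 4.97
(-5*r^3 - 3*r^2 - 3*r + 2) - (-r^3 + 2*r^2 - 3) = -4*r^3 - 5*r^2 - 3*r + 5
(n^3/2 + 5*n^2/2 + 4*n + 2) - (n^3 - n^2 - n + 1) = -n^3/2 + 7*n^2/2 + 5*n + 1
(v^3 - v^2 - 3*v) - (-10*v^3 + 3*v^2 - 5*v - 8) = 11*v^3 - 4*v^2 + 2*v + 8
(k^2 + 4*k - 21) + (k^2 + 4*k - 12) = 2*k^2 + 8*k - 33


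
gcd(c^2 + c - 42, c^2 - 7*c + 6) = c - 6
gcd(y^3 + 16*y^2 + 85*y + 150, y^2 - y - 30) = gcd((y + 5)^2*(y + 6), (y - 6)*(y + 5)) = y + 5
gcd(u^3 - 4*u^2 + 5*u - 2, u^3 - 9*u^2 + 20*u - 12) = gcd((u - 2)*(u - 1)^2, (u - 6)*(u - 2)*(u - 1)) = u^2 - 3*u + 2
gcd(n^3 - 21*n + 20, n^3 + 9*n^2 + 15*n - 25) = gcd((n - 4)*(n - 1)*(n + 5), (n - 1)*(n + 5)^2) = n^2 + 4*n - 5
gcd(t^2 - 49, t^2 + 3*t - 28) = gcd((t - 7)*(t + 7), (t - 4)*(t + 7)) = t + 7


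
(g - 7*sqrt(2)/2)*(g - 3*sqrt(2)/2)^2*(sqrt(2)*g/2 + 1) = sqrt(2)*g^4/2 - 11*g^3/2 + 25*sqrt(2)*g^2/4 + 39*g/4 - 63*sqrt(2)/4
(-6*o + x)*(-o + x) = 6*o^2 - 7*o*x + x^2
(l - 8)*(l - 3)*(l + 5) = l^3 - 6*l^2 - 31*l + 120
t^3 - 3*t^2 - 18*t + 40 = (t - 5)*(t - 2)*(t + 4)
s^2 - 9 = (s - 3)*(s + 3)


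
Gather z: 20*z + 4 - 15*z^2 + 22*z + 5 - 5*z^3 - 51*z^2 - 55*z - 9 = -5*z^3 - 66*z^2 - 13*z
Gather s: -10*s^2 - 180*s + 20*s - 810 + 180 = -10*s^2 - 160*s - 630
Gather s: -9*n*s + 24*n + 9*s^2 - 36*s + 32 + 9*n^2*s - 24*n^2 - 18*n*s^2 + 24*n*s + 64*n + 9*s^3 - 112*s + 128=-24*n^2 + 88*n + 9*s^3 + s^2*(9 - 18*n) + s*(9*n^2 + 15*n - 148) + 160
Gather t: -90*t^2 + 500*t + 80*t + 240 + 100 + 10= -90*t^2 + 580*t + 350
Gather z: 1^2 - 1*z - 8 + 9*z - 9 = 8*z - 16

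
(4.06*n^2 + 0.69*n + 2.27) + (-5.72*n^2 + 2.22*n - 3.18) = -1.66*n^2 + 2.91*n - 0.91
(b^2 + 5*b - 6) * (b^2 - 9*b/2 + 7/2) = b^4 + b^3/2 - 25*b^2 + 89*b/2 - 21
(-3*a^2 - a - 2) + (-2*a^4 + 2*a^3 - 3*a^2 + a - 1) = -2*a^4 + 2*a^3 - 6*a^2 - 3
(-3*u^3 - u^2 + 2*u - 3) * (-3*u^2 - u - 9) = 9*u^5 + 6*u^4 + 22*u^3 + 16*u^2 - 15*u + 27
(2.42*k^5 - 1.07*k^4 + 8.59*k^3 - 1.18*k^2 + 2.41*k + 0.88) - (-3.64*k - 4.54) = 2.42*k^5 - 1.07*k^4 + 8.59*k^3 - 1.18*k^2 + 6.05*k + 5.42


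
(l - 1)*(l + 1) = l^2 - 1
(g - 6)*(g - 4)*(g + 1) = g^3 - 9*g^2 + 14*g + 24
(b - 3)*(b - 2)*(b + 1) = b^3 - 4*b^2 + b + 6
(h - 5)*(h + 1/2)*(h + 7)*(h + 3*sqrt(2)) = h^4 + 5*h^3/2 + 3*sqrt(2)*h^3 - 34*h^2 + 15*sqrt(2)*h^2/2 - 102*sqrt(2)*h - 35*h/2 - 105*sqrt(2)/2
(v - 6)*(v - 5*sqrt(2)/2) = v^2 - 6*v - 5*sqrt(2)*v/2 + 15*sqrt(2)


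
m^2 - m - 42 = (m - 7)*(m + 6)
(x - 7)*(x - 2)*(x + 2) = x^3 - 7*x^2 - 4*x + 28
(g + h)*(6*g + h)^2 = 36*g^3 + 48*g^2*h + 13*g*h^2 + h^3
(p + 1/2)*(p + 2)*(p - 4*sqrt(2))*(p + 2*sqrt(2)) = p^4 - 2*sqrt(2)*p^3 + 5*p^3/2 - 15*p^2 - 5*sqrt(2)*p^2 - 40*p - 2*sqrt(2)*p - 16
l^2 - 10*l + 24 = (l - 6)*(l - 4)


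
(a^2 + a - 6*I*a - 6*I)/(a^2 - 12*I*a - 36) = (a + 1)/(a - 6*I)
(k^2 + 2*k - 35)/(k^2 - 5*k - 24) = (-k^2 - 2*k + 35)/(-k^2 + 5*k + 24)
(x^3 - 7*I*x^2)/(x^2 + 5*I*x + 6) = x^2*(x - 7*I)/(x^2 + 5*I*x + 6)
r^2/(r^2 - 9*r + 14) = r^2/(r^2 - 9*r + 14)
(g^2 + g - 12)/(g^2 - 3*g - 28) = (g - 3)/(g - 7)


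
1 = 1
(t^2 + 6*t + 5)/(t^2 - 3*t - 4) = (t + 5)/(t - 4)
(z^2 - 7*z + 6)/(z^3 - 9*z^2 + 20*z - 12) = 1/(z - 2)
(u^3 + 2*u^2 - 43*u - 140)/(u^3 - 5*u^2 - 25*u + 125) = (u^2 - 3*u - 28)/(u^2 - 10*u + 25)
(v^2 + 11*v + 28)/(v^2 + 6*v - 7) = (v + 4)/(v - 1)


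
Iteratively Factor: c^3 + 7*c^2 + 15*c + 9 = (c + 3)*(c^2 + 4*c + 3) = (c + 3)^2*(c + 1)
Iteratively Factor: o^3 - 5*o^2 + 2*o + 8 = (o - 4)*(o^2 - o - 2) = (o - 4)*(o - 2)*(o + 1)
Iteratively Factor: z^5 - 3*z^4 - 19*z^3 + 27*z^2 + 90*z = (z)*(z^4 - 3*z^3 - 19*z^2 + 27*z + 90) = z*(z + 2)*(z^3 - 5*z^2 - 9*z + 45) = z*(z - 5)*(z + 2)*(z^2 - 9) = z*(z - 5)*(z - 3)*(z + 2)*(z + 3)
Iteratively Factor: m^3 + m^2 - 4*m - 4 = (m - 2)*(m^2 + 3*m + 2) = (m - 2)*(m + 2)*(m + 1)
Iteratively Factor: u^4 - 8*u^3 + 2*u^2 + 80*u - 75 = (u - 5)*(u^3 - 3*u^2 - 13*u + 15) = (u - 5)*(u - 1)*(u^2 - 2*u - 15) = (u - 5)^2*(u - 1)*(u + 3)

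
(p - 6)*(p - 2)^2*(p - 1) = p^4 - 11*p^3 + 38*p^2 - 52*p + 24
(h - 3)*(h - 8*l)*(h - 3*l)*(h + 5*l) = h^4 - 6*h^3*l - 3*h^3 - 31*h^2*l^2 + 18*h^2*l + 120*h*l^3 + 93*h*l^2 - 360*l^3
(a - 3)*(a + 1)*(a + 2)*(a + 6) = a^4 + 6*a^3 - 7*a^2 - 48*a - 36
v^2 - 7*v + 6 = (v - 6)*(v - 1)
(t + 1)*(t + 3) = t^2 + 4*t + 3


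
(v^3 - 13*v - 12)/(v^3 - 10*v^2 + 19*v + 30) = (v^2 - v - 12)/(v^2 - 11*v + 30)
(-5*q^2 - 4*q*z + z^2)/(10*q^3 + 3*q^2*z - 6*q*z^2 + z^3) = 1/(-2*q + z)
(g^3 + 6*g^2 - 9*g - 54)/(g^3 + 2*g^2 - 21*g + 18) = (g + 3)/(g - 1)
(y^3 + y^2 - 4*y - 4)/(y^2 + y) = y - 4/y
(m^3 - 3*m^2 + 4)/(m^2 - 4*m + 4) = m + 1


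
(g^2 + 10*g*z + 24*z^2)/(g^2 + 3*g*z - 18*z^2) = (-g - 4*z)/(-g + 3*z)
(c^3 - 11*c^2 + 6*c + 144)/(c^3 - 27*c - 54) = (c - 8)/(c + 3)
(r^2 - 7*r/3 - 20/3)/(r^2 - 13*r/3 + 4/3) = (3*r + 5)/(3*r - 1)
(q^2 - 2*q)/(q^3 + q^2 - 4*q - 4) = q/(q^2 + 3*q + 2)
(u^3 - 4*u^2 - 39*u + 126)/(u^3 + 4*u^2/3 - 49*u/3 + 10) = 3*(u^2 - u - 42)/(3*u^2 + 13*u - 10)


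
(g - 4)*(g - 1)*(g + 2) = g^3 - 3*g^2 - 6*g + 8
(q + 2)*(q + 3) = q^2 + 5*q + 6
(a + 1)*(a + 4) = a^2 + 5*a + 4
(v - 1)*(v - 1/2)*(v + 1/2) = v^3 - v^2 - v/4 + 1/4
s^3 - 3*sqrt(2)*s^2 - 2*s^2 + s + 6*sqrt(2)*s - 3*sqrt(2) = (s - 1)^2*(s - 3*sqrt(2))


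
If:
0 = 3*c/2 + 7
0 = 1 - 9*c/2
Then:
No Solution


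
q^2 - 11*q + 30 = (q - 6)*(q - 5)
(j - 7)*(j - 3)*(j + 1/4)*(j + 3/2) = j^4 - 33*j^3/4 + 31*j^2/8 + 33*j + 63/8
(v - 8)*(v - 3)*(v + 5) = v^3 - 6*v^2 - 31*v + 120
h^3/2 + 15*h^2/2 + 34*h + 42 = (h/2 + 1)*(h + 6)*(h + 7)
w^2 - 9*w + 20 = (w - 5)*(w - 4)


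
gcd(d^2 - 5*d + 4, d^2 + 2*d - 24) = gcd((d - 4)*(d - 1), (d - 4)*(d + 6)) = d - 4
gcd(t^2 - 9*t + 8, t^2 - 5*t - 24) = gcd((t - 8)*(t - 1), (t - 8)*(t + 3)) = t - 8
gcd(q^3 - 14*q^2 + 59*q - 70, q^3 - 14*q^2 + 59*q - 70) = q^3 - 14*q^2 + 59*q - 70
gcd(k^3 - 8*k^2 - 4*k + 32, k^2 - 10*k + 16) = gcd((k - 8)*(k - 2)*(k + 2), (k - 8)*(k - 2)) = k^2 - 10*k + 16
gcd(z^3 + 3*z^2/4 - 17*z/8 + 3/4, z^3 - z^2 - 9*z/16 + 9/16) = z - 3/4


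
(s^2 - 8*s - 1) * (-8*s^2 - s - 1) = -8*s^4 + 63*s^3 + 15*s^2 + 9*s + 1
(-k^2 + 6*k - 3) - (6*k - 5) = 2 - k^2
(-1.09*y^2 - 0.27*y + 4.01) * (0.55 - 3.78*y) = 4.1202*y^3 + 0.4211*y^2 - 15.3063*y + 2.2055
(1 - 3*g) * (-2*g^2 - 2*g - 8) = 6*g^3 + 4*g^2 + 22*g - 8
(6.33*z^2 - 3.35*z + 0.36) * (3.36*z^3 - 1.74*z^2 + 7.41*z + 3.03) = 21.2688*z^5 - 22.2702*z^4 + 53.9439*z^3 - 6.27*z^2 - 7.4829*z + 1.0908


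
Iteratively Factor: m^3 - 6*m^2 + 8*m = (m - 2)*(m^2 - 4*m) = m*(m - 2)*(m - 4)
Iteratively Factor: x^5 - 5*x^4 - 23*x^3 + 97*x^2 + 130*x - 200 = (x + 4)*(x^4 - 9*x^3 + 13*x^2 + 45*x - 50) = (x - 5)*(x + 4)*(x^3 - 4*x^2 - 7*x + 10) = (x - 5)*(x + 2)*(x + 4)*(x^2 - 6*x + 5) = (x - 5)*(x - 1)*(x + 2)*(x + 4)*(x - 5)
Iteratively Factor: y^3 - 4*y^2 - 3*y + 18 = (y - 3)*(y^2 - y - 6) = (y - 3)*(y + 2)*(y - 3)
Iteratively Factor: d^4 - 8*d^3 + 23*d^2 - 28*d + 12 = (d - 1)*(d^3 - 7*d^2 + 16*d - 12) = (d - 2)*(d - 1)*(d^2 - 5*d + 6) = (d - 2)^2*(d - 1)*(d - 3)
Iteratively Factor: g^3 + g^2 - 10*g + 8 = (g + 4)*(g^2 - 3*g + 2) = (g - 2)*(g + 4)*(g - 1)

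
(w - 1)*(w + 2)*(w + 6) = w^3 + 7*w^2 + 4*w - 12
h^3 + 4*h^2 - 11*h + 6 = (h - 1)^2*(h + 6)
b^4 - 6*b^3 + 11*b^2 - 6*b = b*(b - 3)*(b - 2)*(b - 1)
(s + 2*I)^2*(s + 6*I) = s^3 + 10*I*s^2 - 28*s - 24*I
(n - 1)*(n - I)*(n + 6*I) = n^3 - n^2 + 5*I*n^2 + 6*n - 5*I*n - 6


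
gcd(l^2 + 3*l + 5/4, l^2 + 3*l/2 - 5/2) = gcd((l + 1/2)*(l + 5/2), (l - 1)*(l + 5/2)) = l + 5/2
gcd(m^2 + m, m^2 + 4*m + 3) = m + 1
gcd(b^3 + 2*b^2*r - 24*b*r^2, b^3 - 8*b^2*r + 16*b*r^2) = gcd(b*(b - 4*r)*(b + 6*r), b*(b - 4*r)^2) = -b^2 + 4*b*r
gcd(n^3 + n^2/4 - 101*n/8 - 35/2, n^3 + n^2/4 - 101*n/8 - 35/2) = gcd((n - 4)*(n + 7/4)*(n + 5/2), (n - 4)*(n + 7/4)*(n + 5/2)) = n^3 + n^2/4 - 101*n/8 - 35/2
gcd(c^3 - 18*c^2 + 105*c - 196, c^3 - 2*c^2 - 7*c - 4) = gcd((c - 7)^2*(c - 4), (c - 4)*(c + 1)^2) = c - 4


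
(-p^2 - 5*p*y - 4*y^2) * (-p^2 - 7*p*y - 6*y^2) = p^4 + 12*p^3*y + 45*p^2*y^2 + 58*p*y^3 + 24*y^4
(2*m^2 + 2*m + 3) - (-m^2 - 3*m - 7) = 3*m^2 + 5*m + 10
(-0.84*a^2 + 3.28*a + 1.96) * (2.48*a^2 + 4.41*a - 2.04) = -2.0832*a^4 + 4.43*a^3 + 21.0392*a^2 + 1.9524*a - 3.9984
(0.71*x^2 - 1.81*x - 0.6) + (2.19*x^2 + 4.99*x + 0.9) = 2.9*x^2 + 3.18*x + 0.3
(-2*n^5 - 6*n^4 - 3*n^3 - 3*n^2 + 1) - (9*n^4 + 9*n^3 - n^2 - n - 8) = -2*n^5 - 15*n^4 - 12*n^3 - 2*n^2 + n + 9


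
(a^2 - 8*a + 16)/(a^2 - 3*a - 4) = (a - 4)/(a + 1)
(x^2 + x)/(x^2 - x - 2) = x/(x - 2)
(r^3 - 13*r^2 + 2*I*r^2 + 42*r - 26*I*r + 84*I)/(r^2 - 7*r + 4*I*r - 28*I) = (r^2 + 2*r*(-3 + I) - 12*I)/(r + 4*I)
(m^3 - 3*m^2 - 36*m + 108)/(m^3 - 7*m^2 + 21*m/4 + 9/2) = 4*(m^2 + 3*m - 18)/(4*m^2 - 4*m - 3)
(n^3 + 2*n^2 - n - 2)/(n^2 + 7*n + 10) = (n^2 - 1)/(n + 5)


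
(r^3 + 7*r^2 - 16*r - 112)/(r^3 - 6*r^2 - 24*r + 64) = (r^2 + 3*r - 28)/(r^2 - 10*r + 16)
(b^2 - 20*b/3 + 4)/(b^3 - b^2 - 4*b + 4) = (b^2 - 20*b/3 + 4)/(b^3 - b^2 - 4*b + 4)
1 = 1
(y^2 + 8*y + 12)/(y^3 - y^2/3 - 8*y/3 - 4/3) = 3*(y^2 + 8*y + 12)/(3*y^3 - y^2 - 8*y - 4)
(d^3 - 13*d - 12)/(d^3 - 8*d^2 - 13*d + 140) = (d^3 - 13*d - 12)/(d^3 - 8*d^2 - 13*d + 140)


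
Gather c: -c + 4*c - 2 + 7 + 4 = 3*c + 9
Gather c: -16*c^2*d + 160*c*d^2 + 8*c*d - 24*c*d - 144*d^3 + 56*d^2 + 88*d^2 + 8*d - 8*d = -16*c^2*d + c*(160*d^2 - 16*d) - 144*d^3 + 144*d^2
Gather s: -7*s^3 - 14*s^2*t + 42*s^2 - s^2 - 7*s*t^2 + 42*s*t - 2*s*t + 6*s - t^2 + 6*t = -7*s^3 + s^2*(41 - 14*t) + s*(-7*t^2 + 40*t + 6) - t^2 + 6*t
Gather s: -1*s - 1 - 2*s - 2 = -3*s - 3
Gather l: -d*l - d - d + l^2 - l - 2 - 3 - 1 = -2*d + l^2 + l*(-d - 1) - 6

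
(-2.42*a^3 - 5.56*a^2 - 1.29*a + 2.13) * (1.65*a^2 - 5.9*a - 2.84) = -3.993*a^5 + 5.104*a^4 + 37.5483*a^3 + 26.9159*a^2 - 8.9034*a - 6.0492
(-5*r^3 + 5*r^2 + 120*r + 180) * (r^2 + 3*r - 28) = -5*r^5 - 10*r^4 + 275*r^3 + 400*r^2 - 2820*r - 5040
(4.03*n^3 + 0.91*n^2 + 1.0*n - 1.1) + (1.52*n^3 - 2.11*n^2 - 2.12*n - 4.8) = 5.55*n^3 - 1.2*n^2 - 1.12*n - 5.9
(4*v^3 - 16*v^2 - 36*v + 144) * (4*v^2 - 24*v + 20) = 16*v^5 - 160*v^4 + 320*v^3 + 1120*v^2 - 4176*v + 2880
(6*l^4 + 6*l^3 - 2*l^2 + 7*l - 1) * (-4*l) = -24*l^5 - 24*l^4 + 8*l^3 - 28*l^2 + 4*l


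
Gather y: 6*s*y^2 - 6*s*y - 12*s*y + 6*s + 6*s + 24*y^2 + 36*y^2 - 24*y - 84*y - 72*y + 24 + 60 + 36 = 12*s + y^2*(6*s + 60) + y*(-18*s - 180) + 120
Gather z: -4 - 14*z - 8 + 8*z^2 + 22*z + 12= 8*z^2 + 8*z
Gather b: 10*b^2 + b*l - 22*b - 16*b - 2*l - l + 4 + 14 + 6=10*b^2 + b*(l - 38) - 3*l + 24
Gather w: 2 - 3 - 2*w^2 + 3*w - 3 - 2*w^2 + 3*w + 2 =-4*w^2 + 6*w - 2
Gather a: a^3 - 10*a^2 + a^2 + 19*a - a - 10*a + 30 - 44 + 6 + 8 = a^3 - 9*a^2 + 8*a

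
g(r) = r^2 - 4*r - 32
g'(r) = 2*r - 4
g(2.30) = -35.91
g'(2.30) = 0.60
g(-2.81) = -12.86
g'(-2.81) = -9.62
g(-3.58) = -4.86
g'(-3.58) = -11.16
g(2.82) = -35.33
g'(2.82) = 1.64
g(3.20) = -34.56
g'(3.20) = 2.40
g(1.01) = -35.02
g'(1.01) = -1.98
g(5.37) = -24.64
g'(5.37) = 6.74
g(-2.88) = -12.19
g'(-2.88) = -9.76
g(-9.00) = 85.00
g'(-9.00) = -22.00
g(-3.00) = -11.00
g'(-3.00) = -10.00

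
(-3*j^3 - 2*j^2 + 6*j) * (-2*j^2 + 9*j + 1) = 6*j^5 - 23*j^4 - 33*j^3 + 52*j^2 + 6*j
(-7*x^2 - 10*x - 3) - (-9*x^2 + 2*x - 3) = 2*x^2 - 12*x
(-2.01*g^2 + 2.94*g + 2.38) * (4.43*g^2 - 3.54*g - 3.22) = -8.9043*g^4 + 20.1396*g^3 + 6.608*g^2 - 17.892*g - 7.6636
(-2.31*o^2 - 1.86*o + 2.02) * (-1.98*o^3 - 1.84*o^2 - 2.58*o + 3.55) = 4.5738*o^5 + 7.9332*o^4 + 5.3826*o^3 - 7.1185*o^2 - 11.8146*o + 7.171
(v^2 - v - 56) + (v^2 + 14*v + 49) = 2*v^2 + 13*v - 7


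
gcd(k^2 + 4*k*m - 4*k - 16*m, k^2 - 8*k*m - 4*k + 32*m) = k - 4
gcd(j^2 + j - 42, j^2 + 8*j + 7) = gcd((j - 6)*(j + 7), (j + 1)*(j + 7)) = j + 7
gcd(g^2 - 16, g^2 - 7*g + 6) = 1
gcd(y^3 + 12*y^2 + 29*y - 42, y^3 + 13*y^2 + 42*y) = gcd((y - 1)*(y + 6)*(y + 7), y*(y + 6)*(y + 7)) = y^2 + 13*y + 42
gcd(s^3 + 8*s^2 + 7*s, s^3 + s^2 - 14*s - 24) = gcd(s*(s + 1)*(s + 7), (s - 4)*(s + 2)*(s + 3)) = 1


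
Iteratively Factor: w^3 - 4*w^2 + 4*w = (w - 2)*(w^2 - 2*w) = w*(w - 2)*(w - 2)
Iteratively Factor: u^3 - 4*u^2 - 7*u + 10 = (u - 1)*(u^2 - 3*u - 10) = (u - 1)*(u + 2)*(u - 5)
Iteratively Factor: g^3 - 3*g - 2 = (g - 2)*(g^2 + 2*g + 1) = (g - 2)*(g + 1)*(g + 1)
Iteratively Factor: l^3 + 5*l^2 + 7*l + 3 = (l + 1)*(l^2 + 4*l + 3) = (l + 1)*(l + 3)*(l + 1)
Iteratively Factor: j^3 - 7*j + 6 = (j - 2)*(j^2 + 2*j - 3) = (j - 2)*(j - 1)*(j + 3)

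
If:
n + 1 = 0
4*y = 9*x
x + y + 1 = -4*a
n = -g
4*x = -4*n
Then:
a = -17/16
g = 1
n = -1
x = 1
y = 9/4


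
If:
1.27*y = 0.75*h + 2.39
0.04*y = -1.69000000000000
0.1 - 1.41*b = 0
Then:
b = 0.07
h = -74.73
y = -42.25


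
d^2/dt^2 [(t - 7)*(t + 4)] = 2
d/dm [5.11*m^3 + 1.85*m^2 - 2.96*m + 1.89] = 15.33*m^2 + 3.7*m - 2.96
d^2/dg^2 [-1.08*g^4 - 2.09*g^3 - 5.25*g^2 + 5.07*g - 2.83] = -12.96*g^2 - 12.54*g - 10.5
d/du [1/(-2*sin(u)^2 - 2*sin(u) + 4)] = (2*sin(u) + 1)*cos(u)/(2*(sin(u)^2 + sin(u) - 2)^2)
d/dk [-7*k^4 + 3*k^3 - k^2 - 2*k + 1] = -28*k^3 + 9*k^2 - 2*k - 2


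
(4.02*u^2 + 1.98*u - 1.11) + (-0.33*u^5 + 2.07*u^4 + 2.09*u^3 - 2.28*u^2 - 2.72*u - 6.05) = -0.33*u^5 + 2.07*u^4 + 2.09*u^3 + 1.74*u^2 - 0.74*u - 7.16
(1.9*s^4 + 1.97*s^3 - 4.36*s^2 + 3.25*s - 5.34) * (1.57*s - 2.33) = 2.983*s^5 - 1.3341*s^4 - 11.4353*s^3 + 15.2613*s^2 - 15.9563*s + 12.4422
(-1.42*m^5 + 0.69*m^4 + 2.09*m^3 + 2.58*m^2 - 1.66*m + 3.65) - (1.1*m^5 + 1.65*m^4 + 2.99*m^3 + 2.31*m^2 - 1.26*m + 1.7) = -2.52*m^5 - 0.96*m^4 - 0.9*m^3 + 0.27*m^2 - 0.4*m + 1.95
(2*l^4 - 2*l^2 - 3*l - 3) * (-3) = -6*l^4 + 6*l^2 + 9*l + 9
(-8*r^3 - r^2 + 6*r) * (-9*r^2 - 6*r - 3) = 72*r^5 + 57*r^4 - 24*r^3 - 33*r^2 - 18*r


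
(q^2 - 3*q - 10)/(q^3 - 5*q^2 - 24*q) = (-q^2 + 3*q + 10)/(q*(-q^2 + 5*q + 24))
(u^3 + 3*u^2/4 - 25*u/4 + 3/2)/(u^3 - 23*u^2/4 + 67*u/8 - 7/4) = 2*(u + 3)/(2*u - 7)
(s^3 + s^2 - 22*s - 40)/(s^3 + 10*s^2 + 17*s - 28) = (s^2 - 3*s - 10)/(s^2 + 6*s - 7)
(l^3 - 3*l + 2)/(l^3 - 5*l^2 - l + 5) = (l^2 + l - 2)/(l^2 - 4*l - 5)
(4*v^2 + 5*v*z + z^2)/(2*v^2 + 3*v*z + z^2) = (4*v + z)/(2*v + z)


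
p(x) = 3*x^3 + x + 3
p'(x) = 9*x^2 + 1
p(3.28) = 112.14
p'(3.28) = 97.83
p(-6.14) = -697.57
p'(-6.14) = 340.30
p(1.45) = 13.60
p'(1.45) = 19.92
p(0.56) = 4.09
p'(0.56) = 3.82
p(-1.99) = -22.63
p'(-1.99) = 36.64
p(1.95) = 27.19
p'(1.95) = 35.22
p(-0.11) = 2.89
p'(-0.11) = 1.11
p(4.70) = 319.17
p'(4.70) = 199.81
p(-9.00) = -2193.00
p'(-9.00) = 730.00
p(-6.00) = -651.00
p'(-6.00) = 325.00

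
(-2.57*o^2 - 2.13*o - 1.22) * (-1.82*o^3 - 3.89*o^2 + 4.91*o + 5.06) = 4.6774*o^5 + 13.8739*o^4 - 2.1126*o^3 - 18.7167*o^2 - 16.768*o - 6.1732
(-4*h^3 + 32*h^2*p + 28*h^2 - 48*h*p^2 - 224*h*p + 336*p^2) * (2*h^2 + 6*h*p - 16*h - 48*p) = -8*h^5 + 40*h^4*p + 120*h^4 + 96*h^3*p^2 - 600*h^3*p - 448*h^3 - 288*h^2*p^3 - 1440*h^2*p^2 + 2240*h^2*p + 4320*h*p^3 + 5376*h*p^2 - 16128*p^3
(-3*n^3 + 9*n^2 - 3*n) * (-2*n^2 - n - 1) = 6*n^5 - 15*n^4 - 6*n^2 + 3*n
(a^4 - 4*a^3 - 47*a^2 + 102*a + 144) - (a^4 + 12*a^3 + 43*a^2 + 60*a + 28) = -16*a^3 - 90*a^2 + 42*a + 116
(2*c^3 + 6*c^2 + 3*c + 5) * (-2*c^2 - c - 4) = -4*c^5 - 14*c^4 - 20*c^3 - 37*c^2 - 17*c - 20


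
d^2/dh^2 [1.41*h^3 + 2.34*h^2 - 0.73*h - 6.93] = 8.46*h + 4.68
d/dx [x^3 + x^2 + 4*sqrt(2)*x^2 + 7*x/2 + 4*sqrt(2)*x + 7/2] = 3*x^2 + 2*x + 8*sqrt(2)*x + 7/2 + 4*sqrt(2)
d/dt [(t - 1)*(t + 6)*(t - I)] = 3*t^2 + 2*t*(5 - I) - 6 - 5*I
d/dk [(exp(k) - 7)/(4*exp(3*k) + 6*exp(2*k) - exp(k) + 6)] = (-(exp(k) - 7)*(12*exp(2*k) + 12*exp(k) - 1) + 4*exp(3*k) + 6*exp(2*k) - exp(k) + 6)*exp(k)/(4*exp(3*k) + 6*exp(2*k) - exp(k) + 6)^2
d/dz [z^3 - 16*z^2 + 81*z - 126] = 3*z^2 - 32*z + 81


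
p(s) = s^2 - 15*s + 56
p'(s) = 2*s - 15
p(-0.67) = 66.50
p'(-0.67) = -16.34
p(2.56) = 24.15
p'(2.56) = -9.88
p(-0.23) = 59.50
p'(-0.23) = -15.46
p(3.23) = 17.98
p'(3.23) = -8.54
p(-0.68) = 66.66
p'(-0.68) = -16.36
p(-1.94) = 88.86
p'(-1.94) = -18.88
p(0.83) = 44.24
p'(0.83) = -13.34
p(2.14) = 28.48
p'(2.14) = -10.72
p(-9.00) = 272.00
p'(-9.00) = -33.00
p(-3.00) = 110.00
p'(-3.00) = -21.00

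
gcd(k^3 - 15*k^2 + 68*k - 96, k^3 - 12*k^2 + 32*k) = k^2 - 12*k + 32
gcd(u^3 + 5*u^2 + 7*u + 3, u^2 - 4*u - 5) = u + 1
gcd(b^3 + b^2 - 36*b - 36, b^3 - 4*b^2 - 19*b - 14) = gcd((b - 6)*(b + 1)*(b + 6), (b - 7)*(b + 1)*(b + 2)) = b + 1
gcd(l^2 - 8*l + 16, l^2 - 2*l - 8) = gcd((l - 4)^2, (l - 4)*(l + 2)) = l - 4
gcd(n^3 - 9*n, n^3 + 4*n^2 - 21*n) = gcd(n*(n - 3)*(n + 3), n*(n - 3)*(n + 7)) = n^2 - 3*n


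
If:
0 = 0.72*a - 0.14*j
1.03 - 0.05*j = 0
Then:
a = 4.01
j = 20.60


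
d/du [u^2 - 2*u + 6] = 2*u - 2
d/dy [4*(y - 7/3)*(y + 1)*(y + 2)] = 12*y^2 + 16*y/3 - 20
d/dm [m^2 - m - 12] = 2*m - 1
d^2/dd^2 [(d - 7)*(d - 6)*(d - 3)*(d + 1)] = 12*d^2 - 90*d + 130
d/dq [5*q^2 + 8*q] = 10*q + 8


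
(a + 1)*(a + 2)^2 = a^3 + 5*a^2 + 8*a + 4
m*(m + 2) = m^2 + 2*m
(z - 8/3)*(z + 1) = z^2 - 5*z/3 - 8/3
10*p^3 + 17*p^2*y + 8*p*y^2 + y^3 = (p + y)*(2*p + y)*(5*p + y)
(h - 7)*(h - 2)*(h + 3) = h^3 - 6*h^2 - 13*h + 42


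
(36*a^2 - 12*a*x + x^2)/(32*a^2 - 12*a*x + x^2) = (36*a^2 - 12*a*x + x^2)/(32*a^2 - 12*a*x + x^2)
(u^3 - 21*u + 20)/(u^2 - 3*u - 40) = (u^2 - 5*u + 4)/(u - 8)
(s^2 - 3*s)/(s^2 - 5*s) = (s - 3)/(s - 5)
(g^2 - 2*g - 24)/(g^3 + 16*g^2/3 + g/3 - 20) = 3*(g - 6)/(3*g^2 + 4*g - 15)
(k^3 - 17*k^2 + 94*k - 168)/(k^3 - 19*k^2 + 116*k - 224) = (k - 6)/(k - 8)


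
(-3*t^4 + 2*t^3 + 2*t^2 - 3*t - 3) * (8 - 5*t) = 15*t^5 - 34*t^4 + 6*t^3 + 31*t^2 - 9*t - 24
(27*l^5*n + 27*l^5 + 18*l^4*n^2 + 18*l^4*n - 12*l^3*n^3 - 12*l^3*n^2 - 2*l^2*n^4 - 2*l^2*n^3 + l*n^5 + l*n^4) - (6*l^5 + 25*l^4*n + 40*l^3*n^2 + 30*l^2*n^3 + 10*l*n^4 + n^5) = 27*l^5*n + 21*l^5 + 18*l^4*n^2 - 7*l^4*n - 12*l^3*n^3 - 52*l^3*n^2 - 2*l^2*n^4 - 32*l^2*n^3 + l*n^5 - 9*l*n^4 - n^5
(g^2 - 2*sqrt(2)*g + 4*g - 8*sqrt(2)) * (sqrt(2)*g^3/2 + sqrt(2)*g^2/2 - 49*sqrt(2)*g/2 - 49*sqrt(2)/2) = sqrt(2)*g^5/2 - 2*g^4 + 5*sqrt(2)*g^4/2 - 45*sqrt(2)*g^3/2 - 10*g^3 - 245*sqrt(2)*g^2/2 + 90*g^2 - 98*sqrt(2)*g + 490*g + 392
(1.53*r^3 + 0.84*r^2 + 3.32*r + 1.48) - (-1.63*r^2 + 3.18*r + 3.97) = 1.53*r^3 + 2.47*r^2 + 0.14*r - 2.49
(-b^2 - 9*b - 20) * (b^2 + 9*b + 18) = -b^4 - 18*b^3 - 119*b^2 - 342*b - 360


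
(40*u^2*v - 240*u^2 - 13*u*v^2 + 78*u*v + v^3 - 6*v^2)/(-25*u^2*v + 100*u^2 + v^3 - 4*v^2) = (-8*u*v + 48*u + v^2 - 6*v)/(5*u*v - 20*u + v^2 - 4*v)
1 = 1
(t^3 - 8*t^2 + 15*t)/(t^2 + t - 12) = t*(t - 5)/(t + 4)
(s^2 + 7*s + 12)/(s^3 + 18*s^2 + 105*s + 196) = (s + 3)/(s^2 + 14*s + 49)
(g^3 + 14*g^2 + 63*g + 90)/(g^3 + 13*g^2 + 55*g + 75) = (g + 6)/(g + 5)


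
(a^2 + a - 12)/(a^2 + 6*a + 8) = (a - 3)/(a + 2)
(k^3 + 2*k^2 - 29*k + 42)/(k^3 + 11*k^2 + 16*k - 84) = (k - 3)/(k + 6)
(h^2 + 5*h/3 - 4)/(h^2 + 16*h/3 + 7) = (3*h - 4)/(3*h + 7)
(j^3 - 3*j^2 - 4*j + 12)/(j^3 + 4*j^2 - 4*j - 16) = (j - 3)/(j + 4)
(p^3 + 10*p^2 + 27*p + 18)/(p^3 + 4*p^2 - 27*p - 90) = (p + 1)/(p - 5)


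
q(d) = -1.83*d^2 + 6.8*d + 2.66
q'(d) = 6.8 - 3.66*d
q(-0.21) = 1.15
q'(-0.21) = 7.57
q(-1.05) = -6.50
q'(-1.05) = 10.64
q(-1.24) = -8.59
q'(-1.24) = 11.34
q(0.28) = 4.42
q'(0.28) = 5.78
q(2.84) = 7.21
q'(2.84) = -3.59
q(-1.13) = -7.36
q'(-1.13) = 10.94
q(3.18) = 5.78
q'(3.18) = -4.84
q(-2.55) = -26.58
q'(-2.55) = 16.13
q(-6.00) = -104.02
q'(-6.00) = 28.76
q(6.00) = -22.42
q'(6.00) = -15.16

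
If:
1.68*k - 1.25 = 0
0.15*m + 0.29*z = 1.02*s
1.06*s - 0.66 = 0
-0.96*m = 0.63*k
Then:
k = 0.74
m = -0.49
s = 0.62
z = 2.44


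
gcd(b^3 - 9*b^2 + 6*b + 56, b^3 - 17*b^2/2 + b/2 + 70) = b^2 - 11*b + 28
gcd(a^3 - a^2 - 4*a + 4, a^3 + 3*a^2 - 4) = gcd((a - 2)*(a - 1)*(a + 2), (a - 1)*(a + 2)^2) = a^2 + a - 2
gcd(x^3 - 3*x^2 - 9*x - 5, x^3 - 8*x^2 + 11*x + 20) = x^2 - 4*x - 5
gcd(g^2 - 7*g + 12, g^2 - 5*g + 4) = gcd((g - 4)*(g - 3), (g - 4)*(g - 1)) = g - 4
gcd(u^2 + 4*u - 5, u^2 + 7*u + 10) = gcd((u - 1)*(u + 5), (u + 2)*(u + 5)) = u + 5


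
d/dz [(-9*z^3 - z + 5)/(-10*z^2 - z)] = (90*z^4 + 18*z^3 - 10*z^2 + 100*z + 5)/(z^2*(100*z^2 + 20*z + 1))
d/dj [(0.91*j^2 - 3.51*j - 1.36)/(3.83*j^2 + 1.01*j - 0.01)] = (14.3624*j^2 + 10.3994*j + 1.4087)/(14.6689*j^4 + 7.7366*j^3 + 0.9435*j^2 - 0.0202*j + 0.0001)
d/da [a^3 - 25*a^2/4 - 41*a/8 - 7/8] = 3*a^2 - 25*a/2 - 41/8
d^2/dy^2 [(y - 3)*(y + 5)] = 2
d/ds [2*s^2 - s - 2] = 4*s - 1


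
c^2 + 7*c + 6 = (c + 1)*(c + 6)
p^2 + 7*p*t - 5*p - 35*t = (p - 5)*(p + 7*t)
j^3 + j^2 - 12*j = j*(j - 3)*(j + 4)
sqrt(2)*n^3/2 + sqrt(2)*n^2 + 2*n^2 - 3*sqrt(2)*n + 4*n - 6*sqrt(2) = (n - sqrt(2))*(n + 3*sqrt(2))*(sqrt(2)*n/2 + sqrt(2))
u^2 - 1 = (u - 1)*(u + 1)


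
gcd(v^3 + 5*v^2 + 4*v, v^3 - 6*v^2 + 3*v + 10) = v + 1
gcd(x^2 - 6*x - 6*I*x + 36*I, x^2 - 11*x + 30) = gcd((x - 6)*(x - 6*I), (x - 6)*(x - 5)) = x - 6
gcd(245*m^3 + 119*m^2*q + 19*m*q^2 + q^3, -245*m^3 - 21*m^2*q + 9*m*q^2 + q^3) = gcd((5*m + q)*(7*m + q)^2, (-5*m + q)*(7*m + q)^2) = 49*m^2 + 14*m*q + q^2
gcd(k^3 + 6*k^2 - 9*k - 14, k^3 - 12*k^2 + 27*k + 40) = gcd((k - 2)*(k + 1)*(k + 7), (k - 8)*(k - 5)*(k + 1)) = k + 1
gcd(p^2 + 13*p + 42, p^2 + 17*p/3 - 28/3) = p + 7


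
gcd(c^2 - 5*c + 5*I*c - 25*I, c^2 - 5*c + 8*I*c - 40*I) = c - 5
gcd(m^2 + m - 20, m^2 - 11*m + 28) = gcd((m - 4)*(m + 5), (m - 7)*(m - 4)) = m - 4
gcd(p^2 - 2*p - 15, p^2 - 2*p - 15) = p^2 - 2*p - 15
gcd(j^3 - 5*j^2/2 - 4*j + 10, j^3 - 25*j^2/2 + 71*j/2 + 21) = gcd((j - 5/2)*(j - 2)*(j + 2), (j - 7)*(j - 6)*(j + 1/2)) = 1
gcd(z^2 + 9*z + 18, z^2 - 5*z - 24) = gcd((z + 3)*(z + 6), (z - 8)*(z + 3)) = z + 3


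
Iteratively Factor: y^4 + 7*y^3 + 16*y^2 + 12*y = (y + 2)*(y^3 + 5*y^2 + 6*y) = y*(y + 2)*(y^2 + 5*y + 6) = y*(y + 2)^2*(y + 3)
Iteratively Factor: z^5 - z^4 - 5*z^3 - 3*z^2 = (z + 1)*(z^4 - 2*z^3 - 3*z^2) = (z - 3)*(z + 1)*(z^3 + z^2) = z*(z - 3)*(z + 1)*(z^2 + z) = z^2*(z - 3)*(z + 1)*(z + 1)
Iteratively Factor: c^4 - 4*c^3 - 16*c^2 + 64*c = (c)*(c^3 - 4*c^2 - 16*c + 64) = c*(c - 4)*(c^2 - 16) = c*(c - 4)^2*(c + 4)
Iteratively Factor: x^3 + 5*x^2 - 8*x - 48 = (x - 3)*(x^2 + 8*x + 16) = (x - 3)*(x + 4)*(x + 4)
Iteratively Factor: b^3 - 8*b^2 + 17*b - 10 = (b - 5)*(b^2 - 3*b + 2) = (b - 5)*(b - 1)*(b - 2)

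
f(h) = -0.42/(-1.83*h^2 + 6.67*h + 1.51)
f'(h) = -0.42*(3.66*h - 6.67)/(-1.83*h^2 + 6.67*h + 1.51)^2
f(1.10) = -0.06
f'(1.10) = 0.03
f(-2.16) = 0.02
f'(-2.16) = 0.01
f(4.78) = 0.05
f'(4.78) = -0.06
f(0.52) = -0.09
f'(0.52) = 0.10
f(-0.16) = -1.06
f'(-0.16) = 19.44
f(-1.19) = 0.05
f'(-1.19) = 0.06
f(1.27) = -0.06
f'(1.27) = 0.02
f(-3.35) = 0.01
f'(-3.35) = 0.00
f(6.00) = 0.02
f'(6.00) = -0.01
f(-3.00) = 0.01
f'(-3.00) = 0.01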